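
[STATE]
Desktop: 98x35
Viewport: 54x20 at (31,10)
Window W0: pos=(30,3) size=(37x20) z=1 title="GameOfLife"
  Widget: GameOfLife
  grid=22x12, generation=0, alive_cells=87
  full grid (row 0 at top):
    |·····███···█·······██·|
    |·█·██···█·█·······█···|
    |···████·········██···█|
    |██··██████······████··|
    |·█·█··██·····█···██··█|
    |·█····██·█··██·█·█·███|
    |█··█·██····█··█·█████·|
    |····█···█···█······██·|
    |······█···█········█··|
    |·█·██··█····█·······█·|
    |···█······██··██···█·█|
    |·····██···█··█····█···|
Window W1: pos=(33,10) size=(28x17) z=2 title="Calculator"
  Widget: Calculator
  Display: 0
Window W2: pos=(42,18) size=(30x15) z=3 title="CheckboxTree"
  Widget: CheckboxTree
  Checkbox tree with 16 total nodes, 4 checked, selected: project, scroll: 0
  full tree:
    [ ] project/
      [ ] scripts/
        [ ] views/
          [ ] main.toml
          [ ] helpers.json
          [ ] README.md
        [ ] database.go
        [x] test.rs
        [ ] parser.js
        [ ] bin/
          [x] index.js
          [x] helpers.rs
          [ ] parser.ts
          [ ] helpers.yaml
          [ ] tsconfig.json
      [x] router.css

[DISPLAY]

██┏━━━━━━━━━━━━━━━━━━━━━━━━━━┓     ┃                  
·█┃ Calculator               ┃     ┃                  
·█┠──────────────────────────┨     ┃                  
█·┃                         0┃     ┃                  
··┃┌───┬───┬───┬───┐         ┃     ┃                  
··┃│ 7 │ 8 │ 9 │ ÷ │         ┃     ┃                  
·█┃├───┼───┼───┼───┤         ┃     ┃                  
··┃│ 4 │ 5 │ 6 │ × │         ┃     ┃                  
··┃├───┼───┏━━━━━━━━━━━━━━━━━━━━━━━━━━━━┓             
  ┃│ 1 │ 2 ┃ CheckboxTree               ┃             
  ┃├───┼───┠────────────────────────────┨             
  ┃│ 0 │ . ┃>[-] project/               ┃             
━━┃├───┼───┃   [-] scripts/             ┃             
  ┃│ C │ MC┃     [ ] views/             ┃             
  ┃└───┴───┃       [ ] main.toml        ┃             
  ┃        ┃       [ ] helpers.json     ┃             
  ┗━━━━━━━━┃       [ ] README.md        ┃             
           ┃     [ ] database.go        ┃             
           ┃     [x] test.rs            ┃             
           ┃     [ ] parser.js          ┃             


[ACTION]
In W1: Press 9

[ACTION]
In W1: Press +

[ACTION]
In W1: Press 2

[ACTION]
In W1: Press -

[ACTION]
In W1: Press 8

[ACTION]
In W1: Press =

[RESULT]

██┏━━━━━━━━━━━━━━━━━━━━━━━━━━┓     ┃                  
·█┃ Calculator               ┃     ┃                  
·█┠──────────────────────────┨     ┃                  
█·┃                         3┃     ┃                  
··┃┌───┬───┬───┬───┐         ┃     ┃                  
··┃│ 7 │ 8 │ 9 │ ÷ │         ┃     ┃                  
·█┃├───┼───┼───┼───┤         ┃     ┃                  
··┃│ 4 │ 5 │ 6 │ × │         ┃     ┃                  
··┃├───┼───┏━━━━━━━━━━━━━━━━━━━━━━━━━━━━┓             
  ┃│ 1 │ 2 ┃ CheckboxTree               ┃             
  ┃├───┼───┠────────────────────────────┨             
  ┃│ 0 │ . ┃>[-] project/               ┃             
━━┃├───┼───┃   [-] scripts/             ┃             
  ┃│ C │ MC┃     [ ] views/             ┃             
  ┃└───┴───┃       [ ] main.toml        ┃             
  ┃        ┃       [ ] helpers.json     ┃             
  ┗━━━━━━━━┃       [ ] README.md        ┃             
           ┃     [ ] database.go        ┃             
           ┃     [x] test.rs            ┃             
           ┃     [ ] parser.js          ┃             


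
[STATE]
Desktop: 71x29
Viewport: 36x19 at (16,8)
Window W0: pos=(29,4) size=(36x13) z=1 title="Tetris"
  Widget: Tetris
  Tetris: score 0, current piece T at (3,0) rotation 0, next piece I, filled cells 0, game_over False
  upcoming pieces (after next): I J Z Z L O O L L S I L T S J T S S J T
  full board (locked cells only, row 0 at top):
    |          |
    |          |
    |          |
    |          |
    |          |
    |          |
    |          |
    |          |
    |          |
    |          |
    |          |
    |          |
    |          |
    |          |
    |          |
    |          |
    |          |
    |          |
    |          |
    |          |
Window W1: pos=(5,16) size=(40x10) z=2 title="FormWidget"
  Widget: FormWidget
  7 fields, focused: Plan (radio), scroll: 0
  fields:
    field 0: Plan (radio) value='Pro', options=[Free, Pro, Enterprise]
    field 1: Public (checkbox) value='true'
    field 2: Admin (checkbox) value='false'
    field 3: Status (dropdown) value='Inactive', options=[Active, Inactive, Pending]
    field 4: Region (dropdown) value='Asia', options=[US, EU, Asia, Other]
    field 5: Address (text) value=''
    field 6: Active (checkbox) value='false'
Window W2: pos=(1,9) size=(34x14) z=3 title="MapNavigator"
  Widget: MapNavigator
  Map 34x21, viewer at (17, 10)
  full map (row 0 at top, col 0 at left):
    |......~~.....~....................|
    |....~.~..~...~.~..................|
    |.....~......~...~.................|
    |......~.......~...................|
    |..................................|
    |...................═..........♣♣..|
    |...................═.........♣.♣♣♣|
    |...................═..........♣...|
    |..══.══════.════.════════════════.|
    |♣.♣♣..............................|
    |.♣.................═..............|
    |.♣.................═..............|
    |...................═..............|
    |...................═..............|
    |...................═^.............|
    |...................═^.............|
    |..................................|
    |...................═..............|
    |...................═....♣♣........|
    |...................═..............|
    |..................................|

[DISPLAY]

             ┃          │████       
━━━━━━━━━━━━━━━━━━┓     │           
                  ┃     │           
──────────────────┨     │           
....═..........♣♣.┃     │           
....═.........♣.♣♣┃     │Score:     
....═..........♣..┃     │0          
═.════════════════┃     │           
..................┃━━━━━━━━━┓━━━━━━━
..@.═.............┃         ┃       
....═.............┃─────────┨       
....═.............┃ro  ( ) E┃       
....═.............┃         ┃       
....═^............┃         ┃       
━━━━━━━━━━━━━━━━━━┛       ▼]┃       
    [Asia                 ▼]┃       
    [                      ]┃       
━━━━━━━━━━━━━━━━━━━━━━━━━━━━┛       
                                    


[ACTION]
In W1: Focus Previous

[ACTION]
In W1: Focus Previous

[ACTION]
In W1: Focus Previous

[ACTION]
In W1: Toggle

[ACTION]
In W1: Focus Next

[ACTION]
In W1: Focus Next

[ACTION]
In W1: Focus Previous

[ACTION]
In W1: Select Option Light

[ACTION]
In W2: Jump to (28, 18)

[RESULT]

             ┃          │████       
━━━━━━━━━━━━━━━━━━┓     │           
                  ┃     │           
──────────────────┨     │           
........          ┃     │           
........          ┃     │Score:     
........          ┃     │0          
........          ┃     │           
........          ┃━━━━━━━━━┓━━━━━━━
..@.....          ┃         ┃       
........          ┃─────────┨       
........          ┃ro  ( ) E┃       
                  ┃         ┃       
                  ┃         ┃       
━━━━━━━━━━━━━━━━━━┛       ▼]┃       
    [Asia                 ▼]┃       
    [                      ]┃       
━━━━━━━━━━━━━━━━━━━━━━━━━━━━┛       
                                    


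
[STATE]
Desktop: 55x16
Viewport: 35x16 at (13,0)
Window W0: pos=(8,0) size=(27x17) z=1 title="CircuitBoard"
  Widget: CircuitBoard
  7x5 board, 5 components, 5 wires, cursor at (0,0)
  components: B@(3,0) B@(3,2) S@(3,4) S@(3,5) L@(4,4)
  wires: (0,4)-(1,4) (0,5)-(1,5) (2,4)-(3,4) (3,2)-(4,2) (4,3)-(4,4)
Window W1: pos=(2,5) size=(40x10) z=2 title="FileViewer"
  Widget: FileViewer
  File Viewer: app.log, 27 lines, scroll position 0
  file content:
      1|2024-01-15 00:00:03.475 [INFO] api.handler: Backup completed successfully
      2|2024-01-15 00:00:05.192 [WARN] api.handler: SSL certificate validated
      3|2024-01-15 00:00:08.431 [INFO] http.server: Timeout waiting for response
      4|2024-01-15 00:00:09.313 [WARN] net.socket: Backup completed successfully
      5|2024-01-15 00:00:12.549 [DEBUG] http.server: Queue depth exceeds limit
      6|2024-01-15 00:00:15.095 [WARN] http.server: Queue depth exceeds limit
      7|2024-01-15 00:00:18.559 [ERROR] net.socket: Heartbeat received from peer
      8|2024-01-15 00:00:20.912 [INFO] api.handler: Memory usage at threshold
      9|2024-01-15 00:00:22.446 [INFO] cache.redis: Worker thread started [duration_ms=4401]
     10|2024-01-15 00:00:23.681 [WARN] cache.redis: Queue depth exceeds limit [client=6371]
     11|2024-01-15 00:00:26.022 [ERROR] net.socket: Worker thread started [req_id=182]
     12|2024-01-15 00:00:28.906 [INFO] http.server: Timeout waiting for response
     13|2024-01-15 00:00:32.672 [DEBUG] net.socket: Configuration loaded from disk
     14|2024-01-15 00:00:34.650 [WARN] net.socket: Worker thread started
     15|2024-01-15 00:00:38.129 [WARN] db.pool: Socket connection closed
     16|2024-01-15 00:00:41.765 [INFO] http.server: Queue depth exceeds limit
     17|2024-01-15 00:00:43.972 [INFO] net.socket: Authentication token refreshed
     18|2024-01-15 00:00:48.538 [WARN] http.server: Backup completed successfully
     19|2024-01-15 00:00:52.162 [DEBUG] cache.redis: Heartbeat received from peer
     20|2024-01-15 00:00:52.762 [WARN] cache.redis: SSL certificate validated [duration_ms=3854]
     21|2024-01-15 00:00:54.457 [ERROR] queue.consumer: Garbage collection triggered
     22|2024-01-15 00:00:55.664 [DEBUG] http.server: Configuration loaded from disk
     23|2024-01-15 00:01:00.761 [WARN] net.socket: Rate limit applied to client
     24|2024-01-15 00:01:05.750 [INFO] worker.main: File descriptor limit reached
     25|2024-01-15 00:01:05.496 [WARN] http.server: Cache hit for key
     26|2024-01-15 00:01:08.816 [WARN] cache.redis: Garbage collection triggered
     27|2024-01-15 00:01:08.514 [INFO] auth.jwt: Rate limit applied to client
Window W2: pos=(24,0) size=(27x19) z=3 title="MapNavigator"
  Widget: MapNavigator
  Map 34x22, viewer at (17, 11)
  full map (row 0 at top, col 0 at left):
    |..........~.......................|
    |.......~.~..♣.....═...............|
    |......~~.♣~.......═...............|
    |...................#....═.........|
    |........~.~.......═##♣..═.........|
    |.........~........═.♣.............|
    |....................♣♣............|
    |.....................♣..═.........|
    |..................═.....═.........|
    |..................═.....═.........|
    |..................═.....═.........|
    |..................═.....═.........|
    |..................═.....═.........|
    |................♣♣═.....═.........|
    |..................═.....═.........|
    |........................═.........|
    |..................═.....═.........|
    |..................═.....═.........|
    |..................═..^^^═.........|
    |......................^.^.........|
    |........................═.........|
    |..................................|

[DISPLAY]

━━━━━━━━━━━┏━━━━━━━━━━━━━━━━━━━━━━━
cuitBoard  ┃ MapNavigator          
───────────┠───────────────────────
 1 2 3 4 5 ┃...~.~.......═##♣..═...
.]         ┃....~........═.♣.......
━━━━━━━━━━━┃...............♣♣......
r          ┃................♣..═...
───────────┃.............═.....═...
 00:00:03.4┃.............═.....═...
 00:00:05.1┃.............═.....═...
 00:00:08.4┃............@═.....═...
 00:00:09.3┃.............═.....═...
 00:00:12.5┃...........♣♣═.....═...
 00:00:15.0┃.............═.....═...
━━━━━━━━━━━┃...................═...
           ┃.............═.....═...


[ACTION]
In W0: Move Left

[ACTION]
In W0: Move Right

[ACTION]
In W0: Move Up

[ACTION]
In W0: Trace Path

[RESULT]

━━━━━━━━━━━┏━━━━━━━━━━━━━━━━━━━━━━━
cuitBoard  ┃ MapNavigator          
───────────┠───────────────────────
 1 2 3 4 5 ┃...~.~.......═##♣..═...
   [.]     ┃....~........═.♣.......
━━━━━━━━━━━┃...............♣♣......
r          ┃................♣..═...
───────────┃.............═.....═...
 00:00:03.4┃.............═.....═...
 00:00:05.1┃.............═.....═...
 00:00:08.4┃............@═.....═...
 00:00:09.3┃.............═.....═...
 00:00:12.5┃...........♣♣═.....═...
 00:00:15.0┃.............═.....═...
━━━━━━━━━━━┃...................═...
           ┃.............═.....═...


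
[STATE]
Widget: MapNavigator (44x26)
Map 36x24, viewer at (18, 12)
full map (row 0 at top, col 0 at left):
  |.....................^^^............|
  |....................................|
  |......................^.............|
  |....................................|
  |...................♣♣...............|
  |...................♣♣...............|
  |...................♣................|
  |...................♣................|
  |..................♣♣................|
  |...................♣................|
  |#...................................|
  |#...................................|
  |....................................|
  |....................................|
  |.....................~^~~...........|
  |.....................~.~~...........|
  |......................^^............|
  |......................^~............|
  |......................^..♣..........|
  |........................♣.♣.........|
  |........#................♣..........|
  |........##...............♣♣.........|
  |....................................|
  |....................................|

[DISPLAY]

                                            
    .....................^^^............    
    ....................................    
    ......................^.............    
    ....................................    
    ...................♣♣...............    
    ...................♣♣...............    
    ...................♣................    
    ...................♣................    
    ..................♣♣................    
    ...................♣................    
    #...................................    
    #...................................    
    ..................@.................    
    ....................................    
    .....................~^~~...........    
    .....................~.~~...........    
    ......................^^............    
    ......................^~............    
    ......................^..♣..........    
    ........................♣.♣.........    
    ........#................♣..........    
    ........##...............♣♣.........    
    ....................................    
    ....................................    
                                            


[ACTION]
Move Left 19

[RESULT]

                                            
                      .....................^
                      ......................
                      ......................
                      ......................
                      ...................♣♣.
                      ...................♣♣.
                      ...................♣..
                      ...................♣..
                      ..................♣♣..
                      ...................♣..
                      #.....................
                      #.....................
                      @.....................
                      ......................
                      .....................~
                      .....................~
                      ......................
                      ......................
                      ......................
                      ......................
                      ........#.............
                      ........##............
                      ......................
                      ......................
                                            


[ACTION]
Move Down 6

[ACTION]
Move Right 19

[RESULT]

   ...................♣♣...............     
   ...................♣................     
   ...................♣................     
   ..................♣♣................     
   ...................♣................     
   #...................................     
   #...................................     
   ....................................     
   ....................................     
   .....................~^~~...........     
   .....................~.~~...........     
   ......................^^............     
   ......................^~............     
   ...................@..^..♣..........     
   ........................♣.♣.........     
   ........#................♣..........     
   ........##...............♣♣.........     
   ....................................     
   ....................................     
                                            
                                            
                                            
                                            
                                            
                                            
                                            


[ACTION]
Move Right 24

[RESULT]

......♣♣...............                     
......♣................                     
......♣................                     
.....♣♣................                     
......♣................                     
.......................                     
.......................                     
.......................                     
.......................                     
........~^~~...........                     
........~.~~...........                     
.........^^............                     
.........^~............                     
.........^..♣.........@                     
...........♣.♣.........                     
............♣..........                     
............♣♣.........                     
.......................                     
.......................                     
                                            
                                            
                                            
                                            
                                            
                                            
                                            


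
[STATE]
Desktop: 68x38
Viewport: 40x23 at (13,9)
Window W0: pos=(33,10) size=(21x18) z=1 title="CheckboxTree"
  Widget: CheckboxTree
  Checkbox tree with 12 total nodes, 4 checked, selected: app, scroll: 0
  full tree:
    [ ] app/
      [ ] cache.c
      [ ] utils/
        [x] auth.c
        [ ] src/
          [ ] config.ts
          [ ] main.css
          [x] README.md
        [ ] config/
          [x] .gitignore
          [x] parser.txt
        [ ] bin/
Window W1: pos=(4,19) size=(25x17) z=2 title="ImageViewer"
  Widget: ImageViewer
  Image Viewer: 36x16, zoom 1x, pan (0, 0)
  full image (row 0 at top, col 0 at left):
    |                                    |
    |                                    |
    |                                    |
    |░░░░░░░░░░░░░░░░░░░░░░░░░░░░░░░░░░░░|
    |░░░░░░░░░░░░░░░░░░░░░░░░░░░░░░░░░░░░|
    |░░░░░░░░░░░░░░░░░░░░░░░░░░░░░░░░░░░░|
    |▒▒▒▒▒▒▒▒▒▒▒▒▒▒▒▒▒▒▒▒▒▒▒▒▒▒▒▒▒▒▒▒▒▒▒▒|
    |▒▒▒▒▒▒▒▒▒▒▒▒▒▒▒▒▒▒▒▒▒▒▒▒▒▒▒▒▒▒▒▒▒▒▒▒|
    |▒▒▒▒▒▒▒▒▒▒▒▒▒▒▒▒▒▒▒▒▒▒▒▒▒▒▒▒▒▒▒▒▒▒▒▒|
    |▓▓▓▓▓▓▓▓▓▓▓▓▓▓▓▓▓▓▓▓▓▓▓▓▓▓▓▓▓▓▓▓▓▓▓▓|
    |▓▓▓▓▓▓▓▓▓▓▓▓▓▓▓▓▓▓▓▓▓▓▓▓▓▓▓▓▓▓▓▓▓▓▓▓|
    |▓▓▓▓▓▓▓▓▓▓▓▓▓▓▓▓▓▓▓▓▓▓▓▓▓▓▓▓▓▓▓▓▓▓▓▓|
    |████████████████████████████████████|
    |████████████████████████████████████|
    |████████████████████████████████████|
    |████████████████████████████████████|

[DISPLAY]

                                        
                    ┏━━━━━━━━━━━━━━━━━━━
                    ┃ CheckboxTree      
                    ┠───────────────────
                    ┃>[-] app/          
                    ┃   [ ] cache.c     
                    ┃   [-] utils/      
                    ┃     [x] auth.c    
                    ┃     [-] src/      
                    ┃       [ ] config.t
━━━━━━━━━━━━━━━┓    ┃       [ ] main.css
ewer           ┃    ┃       [x] README.m
───────────────┨    ┃     [x] config/   
               ┃    ┃       [x] .gitigno
               ┃    ┃       [x] parser.t
               ┃    ┃     [ ] bin/      
░░░░░░░░░░░░░░░┃    ┃                   
░░░░░░░░░░░░░░░┃    ┃                   
░░░░░░░░░░░░░░░┃    ┗━━━━━━━━━━━━━━━━━━━
▒▒▒▒▒▒▒▒▒▒▒▒▒▒▒┃                        
▒▒▒▒▒▒▒▒▒▒▒▒▒▒▒┃                        
▒▒▒▒▒▒▒▒▒▒▒▒▒▒▒┃                        
▓▓▓▓▓▓▓▓▓▓▓▓▓▓▓┃                        


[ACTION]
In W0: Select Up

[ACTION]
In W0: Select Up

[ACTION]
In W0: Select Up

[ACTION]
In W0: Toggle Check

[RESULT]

                                        
                    ┏━━━━━━━━━━━━━━━━━━━
                    ┃ CheckboxTree      
                    ┠───────────────────
                    ┃>[x] app/          
                    ┃   [x] cache.c     
                    ┃   [x] utils/      
                    ┃     [x] auth.c    
                    ┃     [x] src/      
                    ┃       [x] config.t
━━━━━━━━━━━━━━━┓    ┃       [x] main.css
ewer           ┃    ┃       [x] README.m
───────────────┨    ┃     [x] config/   
               ┃    ┃       [x] .gitigno
               ┃    ┃       [x] parser.t
               ┃    ┃     [x] bin/      
░░░░░░░░░░░░░░░┃    ┃                   
░░░░░░░░░░░░░░░┃    ┃                   
░░░░░░░░░░░░░░░┃    ┗━━━━━━━━━━━━━━━━━━━
▒▒▒▒▒▒▒▒▒▒▒▒▒▒▒┃                        
▒▒▒▒▒▒▒▒▒▒▒▒▒▒▒┃                        
▒▒▒▒▒▒▒▒▒▒▒▒▒▒▒┃                        
▓▓▓▓▓▓▓▓▓▓▓▓▓▓▓┃                        


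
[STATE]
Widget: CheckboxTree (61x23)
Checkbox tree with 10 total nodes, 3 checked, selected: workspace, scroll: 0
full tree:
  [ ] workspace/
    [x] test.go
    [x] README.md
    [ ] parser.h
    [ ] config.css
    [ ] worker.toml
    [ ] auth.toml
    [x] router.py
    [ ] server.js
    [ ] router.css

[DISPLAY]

>[-] workspace/                                              
   [x] test.go                                               
   [x] README.md                                             
   [ ] parser.h                                              
   [ ] config.css                                            
   [ ] worker.toml                                           
   [ ] auth.toml                                             
   [x] router.py                                             
   [ ] server.js                                             
   [ ] router.css                                            
                                                             
                                                             
                                                             
                                                             
                                                             
                                                             
                                                             
                                                             
                                                             
                                                             
                                                             
                                                             
                                                             


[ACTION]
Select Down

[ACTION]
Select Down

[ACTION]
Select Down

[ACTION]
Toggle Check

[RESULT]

 [-] workspace/                                              
   [x] test.go                                               
   [x] README.md                                             
>  [x] parser.h                                              
   [ ] config.css                                            
   [ ] worker.toml                                           
   [ ] auth.toml                                             
   [x] router.py                                             
   [ ] server.js                                             
   [ ] router.css                                            
                                                             
                                                             
                                                             
                                                             
                                                             
                                                             
                                                             
                                                             
                                                             
                                                             
                                                             
                                                             
                                                             


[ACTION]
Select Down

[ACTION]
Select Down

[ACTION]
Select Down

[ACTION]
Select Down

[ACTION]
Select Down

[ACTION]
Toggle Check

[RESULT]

 [-] workspace/                                              
   [x] test.go                                               
   [x] README.md                                             
   [x] parser.h                                              
   [ ] config.css                                            
   [ ] worker.toml                                           
   [ ] auth.toml                                             
   [x] router.py                                             
>  [x] server.js                                             
   [ ] router.css                                            
                                                             
                                                             
                                                             
                                                             
                                                             
                                                             
                                                             
                                                             
                                                             
                                                             
                                                             
                                                             
                                                             


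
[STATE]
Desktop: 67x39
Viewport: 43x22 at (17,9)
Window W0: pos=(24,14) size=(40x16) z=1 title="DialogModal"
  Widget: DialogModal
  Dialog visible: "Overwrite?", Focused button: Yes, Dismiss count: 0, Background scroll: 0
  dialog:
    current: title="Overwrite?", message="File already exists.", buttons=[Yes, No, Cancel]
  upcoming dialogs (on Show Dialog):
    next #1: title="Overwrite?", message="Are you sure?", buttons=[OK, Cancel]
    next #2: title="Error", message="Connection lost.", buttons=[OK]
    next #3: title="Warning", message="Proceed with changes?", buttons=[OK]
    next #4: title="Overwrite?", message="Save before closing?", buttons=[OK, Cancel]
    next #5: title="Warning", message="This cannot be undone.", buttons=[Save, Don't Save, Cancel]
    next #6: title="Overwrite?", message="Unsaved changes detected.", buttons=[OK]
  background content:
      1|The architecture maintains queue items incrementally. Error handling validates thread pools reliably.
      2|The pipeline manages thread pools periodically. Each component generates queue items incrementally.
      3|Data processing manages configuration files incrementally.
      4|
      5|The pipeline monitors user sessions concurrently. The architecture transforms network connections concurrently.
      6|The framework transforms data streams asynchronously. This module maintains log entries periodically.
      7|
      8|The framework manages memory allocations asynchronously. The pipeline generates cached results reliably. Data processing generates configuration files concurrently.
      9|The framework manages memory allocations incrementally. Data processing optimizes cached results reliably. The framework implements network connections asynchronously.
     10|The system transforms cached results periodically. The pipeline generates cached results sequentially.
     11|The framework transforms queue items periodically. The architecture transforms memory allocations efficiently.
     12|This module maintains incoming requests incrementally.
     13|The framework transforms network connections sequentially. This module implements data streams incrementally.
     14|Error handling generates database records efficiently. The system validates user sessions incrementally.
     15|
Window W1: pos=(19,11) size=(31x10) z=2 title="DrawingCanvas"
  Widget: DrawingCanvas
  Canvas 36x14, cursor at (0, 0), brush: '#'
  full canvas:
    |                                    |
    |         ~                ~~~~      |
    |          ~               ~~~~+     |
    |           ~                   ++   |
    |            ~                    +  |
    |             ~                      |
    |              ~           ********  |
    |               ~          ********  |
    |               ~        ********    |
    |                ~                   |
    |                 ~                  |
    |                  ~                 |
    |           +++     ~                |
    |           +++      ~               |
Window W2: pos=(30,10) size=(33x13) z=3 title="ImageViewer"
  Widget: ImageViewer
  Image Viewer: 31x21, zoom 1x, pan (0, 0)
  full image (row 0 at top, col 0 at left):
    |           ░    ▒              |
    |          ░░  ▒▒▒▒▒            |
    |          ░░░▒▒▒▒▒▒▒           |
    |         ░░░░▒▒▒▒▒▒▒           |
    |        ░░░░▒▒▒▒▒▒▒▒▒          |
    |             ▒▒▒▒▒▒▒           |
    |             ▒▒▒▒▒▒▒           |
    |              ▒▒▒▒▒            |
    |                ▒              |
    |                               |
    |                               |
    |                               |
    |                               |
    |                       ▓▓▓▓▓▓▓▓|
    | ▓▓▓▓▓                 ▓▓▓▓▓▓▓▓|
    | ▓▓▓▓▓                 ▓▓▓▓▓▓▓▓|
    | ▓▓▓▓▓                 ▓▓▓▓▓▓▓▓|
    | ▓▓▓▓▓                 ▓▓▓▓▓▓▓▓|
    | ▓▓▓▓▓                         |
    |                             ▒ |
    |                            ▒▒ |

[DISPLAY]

                                           
             ┏━━━━━━━━━━━━━━━━━━━━━━━━━━━━━
  ┏━━━━━━━━━━┃ ImageViewer                 
  ┃ DrawingCa┠─────────────────────────────
  ┠──────────┃           ░    ▒            
  ┃+         ┃          ░░  ▒▒▒▒▒          
  ┃         ~┃          ░░░▒▒▒▒▒▒▒         
  ┃          ┃         ░░░░▒▒▒▒▒▒▒         
  ┃          ┃        ░░░░▒▒▒▒▒▒▒▒▒        
  ┃          ┃             ▒▒▒▒▒▒▒         
  ┃          ┃             ▒▒▒▒▒▒▒         
  ┗━━━━━━━━━━┃              ▒▒▒▒▒          
       ┃The p┃                ▒            
       ┃The f┗━━━━━━━━━━━━━━━━━━━━━━━━━━━━━
       ┃       │ [Yes]  No   Cancel   │    
       ┃The fra└──────────────────────┘loca
       ┃The framework manages memory alloca
       ┃The system transforms cached result
       ┃The framework transforms queue item
       ┃This module maintains incoming requ
       ┗━━━━━━━━━━━━━━━━━━━━━━━━━━━━━━━━━━━
                                           


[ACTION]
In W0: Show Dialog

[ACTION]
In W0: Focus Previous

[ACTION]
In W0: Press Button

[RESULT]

                                           
             ┏━━━━━━━━━━━━━━━━━━━━━━━━━━━━━
  ┏━━━━━━━━━━┃ ImageViewer                 
  ┃ DrawingCa┠─────────────────────────────
  ┠──────────┃           ░    ▒            
  ┃+         ┃          ░░  ▒▒▒▒▒          
  ┃         ~┃          ░░░▒▒▒▒▒▒▒         
  ┃          ┃         ░░░░▒▒▒▒▒▒▒         
  ┃          ┃        ░░░░▒▒▒▒▒▒▒▒▒        
  ┃          ┃             ▒▒▒▒▒▒▒         
  ┃          ┃             ▒▒▒▒▒▒▒         
  ┗━━━━━━━━━━┃              ▒▒▒▒▒          
       ┃The p┃                ▒            
       ┃The f┗━━━━━━━━━━━━━━━━━━━━━━━━━━━━━
       ┃                                   
       ┃The framework manages memory alloca
       ┃The framework manages memory alloca
       ┃The system transforms cached result
       ┃The framework transforms queue item
       ┃This module maintains incoming requ
       ┗━━━━━━━━━━━━━━━━━━━━━━━━━━━━━━━━━━━
                                           


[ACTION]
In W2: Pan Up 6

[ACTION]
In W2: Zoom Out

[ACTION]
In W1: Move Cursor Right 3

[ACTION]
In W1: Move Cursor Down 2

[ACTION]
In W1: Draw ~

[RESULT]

                                           
             ┏━━━━━━━━━━━━━━━━━━━━━━━━━━━━━
  ┏━━━━━━━━━━┃ ImageViewer                 
  ┃ DrawingCa┠─────────────────────────────
  ┠──────────┃           ░    ▒            
  ┃          ┃          ░░  ▒▒▒▒▒          
  ┃         ~┃          ░░░▒▒▒▒▒▒▒         
  ┃   ~      ┃         ░░░░▒▒▒▒▒▒▒         
  ┃          ┃        ░░░░▒▒▒▒▒▒▒▒▒        
  ┃          ┃             ▒▒▒▒▒▒▒         
  ┃          ┃             ▒▒▒▒▒▒▒         
  ┗━━━━━━━━━━┃              ▒▒▒▒▒          
       ┃The p┃                ▒            
       ┃The f┗━━━━━━━━━━━━━━━━━━━━━━━━━━━━━
       ┃                                   
       ┃The framework manages memory alloca
       ┃The framework manages memory alloca
       ┃The system transforms cached result
       ┃The framework transforms queue item
       ┃This module maintains incoming requ
       ┗━━━━━━━━━━━━━━━━━━━━━━━━━━━━━━━━━━━
                                           


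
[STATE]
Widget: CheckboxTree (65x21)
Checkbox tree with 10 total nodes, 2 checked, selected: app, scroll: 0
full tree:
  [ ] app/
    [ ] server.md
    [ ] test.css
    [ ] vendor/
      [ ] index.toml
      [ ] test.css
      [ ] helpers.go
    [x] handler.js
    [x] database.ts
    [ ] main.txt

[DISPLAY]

>[-] app/                                                        
   [ ] server.md                                                 
   [ ] test.css                                                  
   [ ] vendor/                                                   
     [ ] index.toml                                              
     [ ] test.css                                                
     [ ] helpers.go                                              
   [x] handler.js                                                
   [x] database.ts                                               
   [ ] main.txt                                                  
                                                                 
                                                                 
                                                                 
                                                                 
                                                                 
                                                                 
                                                                 
                                                                 
                                                                 
                                                                 
                                                                 


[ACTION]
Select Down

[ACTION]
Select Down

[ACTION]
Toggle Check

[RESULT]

 [-] app/                                                        
   [ ] server.md                                                 
>  [x] test.css                                                  
   [ ] vendor/                                                   
     [ ] index.toml                                              
     [ ] test.css                                                
     [ ] helpers.go                                              
   [x] handler.js                                                
   [x] database.ts                                               
   [ ] main.txt                                                  
                                                                 
                                                                 
                                                                 
                                                                 
                                                                 
                                                                 
                                                                 
                                                                 
                                                                 
                                                                 
                                                                 


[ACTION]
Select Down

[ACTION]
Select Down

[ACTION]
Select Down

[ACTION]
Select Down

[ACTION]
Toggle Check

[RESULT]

 [-] app/                                                        
   [ ] server.md                                                 
   [x] test.css                                                  
   [-] vendor/                                                   
     [ ] index.toml                                              
     [ ] test.css                                                
>    [x] helpers.go                                              
   [x] handler.js                                                
   [x] database.ts                                               
   [ ] main.txt                                                  
                                                                 
                                                                 
                                                                 
                                                                 
                                                                 
                                                                 
                                                                 
                                                                 
                                                                 
                                                                 
                                                                 
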